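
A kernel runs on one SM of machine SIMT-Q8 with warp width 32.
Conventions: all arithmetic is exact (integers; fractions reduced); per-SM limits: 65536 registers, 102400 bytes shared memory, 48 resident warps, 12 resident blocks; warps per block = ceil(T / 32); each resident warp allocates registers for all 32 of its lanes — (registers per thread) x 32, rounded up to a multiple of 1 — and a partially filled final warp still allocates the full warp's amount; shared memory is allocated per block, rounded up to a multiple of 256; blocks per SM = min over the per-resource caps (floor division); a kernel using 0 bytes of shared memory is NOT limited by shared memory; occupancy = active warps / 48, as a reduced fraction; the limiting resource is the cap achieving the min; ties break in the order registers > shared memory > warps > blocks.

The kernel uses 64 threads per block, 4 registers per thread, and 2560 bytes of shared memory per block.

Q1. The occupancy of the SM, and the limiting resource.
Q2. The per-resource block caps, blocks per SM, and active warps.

Answer: occupancy 1/2, limited by blocks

registers: 256 blocks
shared memory: 40 blocks
warps: 24 blocks
blocks: 12 blocks

Answer: 12 blocks, 24 active warps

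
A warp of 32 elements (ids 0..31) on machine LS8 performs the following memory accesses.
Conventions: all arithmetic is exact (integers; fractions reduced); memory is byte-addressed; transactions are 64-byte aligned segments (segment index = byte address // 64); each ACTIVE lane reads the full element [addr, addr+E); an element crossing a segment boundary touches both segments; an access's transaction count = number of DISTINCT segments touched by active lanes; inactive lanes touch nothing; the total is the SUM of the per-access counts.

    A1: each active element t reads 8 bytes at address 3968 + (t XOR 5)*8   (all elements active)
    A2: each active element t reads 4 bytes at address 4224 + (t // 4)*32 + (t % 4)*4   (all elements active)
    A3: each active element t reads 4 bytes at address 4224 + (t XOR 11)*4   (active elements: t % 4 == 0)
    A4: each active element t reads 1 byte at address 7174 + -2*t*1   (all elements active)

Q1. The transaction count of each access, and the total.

A1: 4 transactions
A2: 4 transactions
A3: 2 transactions
A4: 2 transactions

Answer: 4,4,2,2; total 12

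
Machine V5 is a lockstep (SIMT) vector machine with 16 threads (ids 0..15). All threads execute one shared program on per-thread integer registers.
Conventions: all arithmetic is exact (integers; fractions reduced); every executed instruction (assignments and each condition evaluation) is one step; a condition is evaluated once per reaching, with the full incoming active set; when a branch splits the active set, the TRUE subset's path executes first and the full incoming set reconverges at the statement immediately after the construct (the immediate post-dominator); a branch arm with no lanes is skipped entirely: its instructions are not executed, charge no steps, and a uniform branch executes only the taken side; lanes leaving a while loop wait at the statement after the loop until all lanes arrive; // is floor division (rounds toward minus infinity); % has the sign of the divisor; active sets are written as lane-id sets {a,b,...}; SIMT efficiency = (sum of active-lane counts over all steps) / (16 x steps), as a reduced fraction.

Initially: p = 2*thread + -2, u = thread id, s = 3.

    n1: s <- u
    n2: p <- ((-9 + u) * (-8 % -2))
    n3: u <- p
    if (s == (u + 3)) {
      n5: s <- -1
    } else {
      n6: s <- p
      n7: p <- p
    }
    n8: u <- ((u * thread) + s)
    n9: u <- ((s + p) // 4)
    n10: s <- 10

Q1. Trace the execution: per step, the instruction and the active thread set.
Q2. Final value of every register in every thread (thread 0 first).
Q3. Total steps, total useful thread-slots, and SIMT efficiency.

step 0: s <- u                       {0,1,2,3,4,5,6,7,8,9,10,11,12,13,14,15}
step 1: p <- ((-9 + u) * (-8 % -2))  {0,1,2,3,4,5,6,7,8,9,10,11,12,13,14,15}
step 2: u <- p                       {0,1,2,3,4,5,6,7,8,9,10,11,12,13,14,15}
step 3: eval (s == (u + 3))          {0,1,2,3,4,5,6,7,8,9,10,11,12,13,14,15}
step 4: s <- -1                      {3}
step 5: s <- p                       {0,1,2,4,5,6,7,8,9,10,11,12,13,14,15}
step 6: p <- p                       {0,1,2,4,5,6,7,8,9,10,11,12,13,14,15}
step 7: u <- ((u * thread) + s)      {0,1,2,3,4,5,6,7,8,9,10,11,12,13,14,15}
step 8: u <- ((s + p) // 4)          {0,1,2,3,4,5,6,7,8,9,10,11,12,13,14,15}
step 9: s <- 10                      {0,1,2,3,4,5,6,7,8,9,10,11,12,13,14,15}

Answer: 10 steps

p: 0,0,0,0,0,0,0,0,0,0,0,0,0,0,0,0
u: 0,0,0,-1,0,0,0,0,0,0,0,0,0,0,0,0
s: 10,10,10,10,10,10,10,10,10,10,10,10,10,10,10,10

steps = 10; useful = 143; efficiency = 143/160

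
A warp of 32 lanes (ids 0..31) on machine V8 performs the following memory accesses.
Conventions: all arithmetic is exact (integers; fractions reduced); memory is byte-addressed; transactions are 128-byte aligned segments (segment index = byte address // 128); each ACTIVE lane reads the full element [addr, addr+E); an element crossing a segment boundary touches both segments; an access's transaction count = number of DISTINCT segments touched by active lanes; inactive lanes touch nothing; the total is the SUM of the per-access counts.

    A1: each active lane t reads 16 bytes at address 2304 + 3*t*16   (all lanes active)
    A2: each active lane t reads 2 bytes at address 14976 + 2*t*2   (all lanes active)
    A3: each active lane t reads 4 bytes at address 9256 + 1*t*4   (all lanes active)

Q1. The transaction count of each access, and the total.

A1: 12 transactions
A2: 1 transaction
A3: 2 transactions

Answer: 12,1,2; total 15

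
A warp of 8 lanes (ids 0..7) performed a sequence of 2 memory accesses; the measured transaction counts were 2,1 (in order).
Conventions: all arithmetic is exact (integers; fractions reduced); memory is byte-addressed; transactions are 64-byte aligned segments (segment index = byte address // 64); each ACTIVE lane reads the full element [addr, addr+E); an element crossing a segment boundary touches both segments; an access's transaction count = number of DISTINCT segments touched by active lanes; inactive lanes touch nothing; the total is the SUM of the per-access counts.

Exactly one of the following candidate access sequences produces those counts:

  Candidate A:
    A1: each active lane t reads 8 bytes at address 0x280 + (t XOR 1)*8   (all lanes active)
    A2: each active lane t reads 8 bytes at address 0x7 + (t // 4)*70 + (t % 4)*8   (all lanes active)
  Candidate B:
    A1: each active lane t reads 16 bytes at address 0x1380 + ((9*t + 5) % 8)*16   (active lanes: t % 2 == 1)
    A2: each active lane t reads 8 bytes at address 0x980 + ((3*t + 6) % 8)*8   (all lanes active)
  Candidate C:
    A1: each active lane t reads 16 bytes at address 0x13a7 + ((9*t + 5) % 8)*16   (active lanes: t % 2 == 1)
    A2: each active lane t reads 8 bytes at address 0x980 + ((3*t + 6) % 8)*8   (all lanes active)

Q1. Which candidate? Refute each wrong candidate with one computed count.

A: A1 gives 1 transaction, not 2
C: A1 gives 3 transactions, not 2
B: all counts match (2,1)

Answer: B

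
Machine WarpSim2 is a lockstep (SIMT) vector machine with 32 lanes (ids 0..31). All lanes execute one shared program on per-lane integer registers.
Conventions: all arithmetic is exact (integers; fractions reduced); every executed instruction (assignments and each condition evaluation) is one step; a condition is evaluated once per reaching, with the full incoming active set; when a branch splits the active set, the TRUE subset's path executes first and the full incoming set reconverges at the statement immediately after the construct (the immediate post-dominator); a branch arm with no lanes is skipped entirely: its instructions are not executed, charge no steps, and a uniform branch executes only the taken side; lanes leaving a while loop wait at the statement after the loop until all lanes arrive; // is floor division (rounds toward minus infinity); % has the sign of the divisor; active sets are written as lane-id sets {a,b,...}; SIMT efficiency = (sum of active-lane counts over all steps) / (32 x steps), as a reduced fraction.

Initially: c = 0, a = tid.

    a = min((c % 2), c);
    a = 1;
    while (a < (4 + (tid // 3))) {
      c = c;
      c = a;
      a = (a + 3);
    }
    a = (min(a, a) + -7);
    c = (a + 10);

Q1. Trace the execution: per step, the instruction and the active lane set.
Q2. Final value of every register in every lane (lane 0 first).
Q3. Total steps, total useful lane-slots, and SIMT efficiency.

step 0: a <- min((c % 2), c)         {0,1,2,3,4,5,6,7,8,9,10,11,12,13,14,15,16,17,18,19,20,21,22,23,24,25,26,27,28,29,30,31}
step 1: a <- 1                       {0,1,2,3,4,5,6,7,8,9,10,11,12,13,14,15,16,17,18,19,20,21,22,23,24,25,26,27,28,29,30,31}
step 2: eval (a < (4 + (tid // 3)))  {0,1,2,3,4,5,6,7,8,9,10,11,12,13,14,15,16,17,18,19,20,21,22,23,24,25,26,27,28,29,30,31}
step 3: c <- c                       {0,1,2,3,4,5,6,7,8,9,10,11,12,13,14,15,16,17,18,19,20,21,22,23,24,25,26,27,28,29,30,31}
step 4: c <- a                       {0,1,2,3,4,5,6,7,8,9,10,11,12,13,14,15,16,17,18,19,20,21,22,23,24,25,26,27,28,29,30,31}
step 5: a <- (a + 3)                 {0,1,2,3,4,5,6,7,8,9,10,11,12,13,14,15,16,17,18,19,20,21,22,23,24,25,26,27,28,29,30,31}
step 6: eval (a < (4 + (tid // 3)))  {0,1,2,3,4,5,6,7,8,9,10,11,12,13,14,15,16,17,18,19,20,21,22,23,24,25,26,27,28,29,30,31}
step 7: c <- c                       {3,4,5,6,7,8,9,10,11,12,13,14,15,16,17,18,19,20,21,22,23,24,25,26,27,28,29,30,31}
step 8: c <- a                       {3,4,5,6,7,8,9,10,11,12,13,14,15,16,17,18,19,20,21,22,23,24,25,26,27,28,29,30,31}
step 9: a <- (a + 3)                 {3,4,5,6,7,8,9,10,11,12,13,14,15,16,17,18,19,20,21,22,23,24,25,26,27,28,29,30,31}
step 10: eval (a < (4 + (tid // 3)))  {3,4,5,6,7,8,9,10,11,12,13,14,15,16,17,18,19,20,21,22,23,24,25,26,27,28,29,30,31}
step 11: c <- c                       {12,13,14,15,16,17,18,19,20,21,22,23,24,25,26,27,28,29,30,31}
step 12: c <- a                       {12,13,14,15,16,17,18,19,20,21,22,23,24,25,26,27,28,29,30,31}
step 13: a <- (a + 3)                 {12,13,14,15,16,17,18,19,20,21,22,23,24,25,26,27,28,29,30,31}
step 14: eval (a < (4 + (tid // 3)))  {12,13,14,15,16,17,18,19,20,21,22,23,24,25,26,27,28,29,30,31}
step 15: c <- c                       {21,22,23,24,25,26,27,28,29,30,31}
step 16: c <- a                       {21,22,23,24,25,26,27,28,29,30,31}
step 17: a <- (a + 3)                 {21,22,23,24,25,26,27,28,29,30,31}
step 18: eval (a < (4 + (tid // 3)))  {21,22,23,24,25,26,27,28,29,30,31}
step 19: c <- c                       {30,31}
step 20: c <- a                       {30,31}
step 21: a <- (a + 3)                 {30,31}
step 22: eval (a < (4 + (tid // 3)))  {30,31}
step 23: a <- (min(a, a) + -7)        {0,1,2,3,4,5,6,7,8,9,10,11,12,13,14,15,16,17,18,19,20,21,22,23,24,25,26,27,28,29,30,31}
step 24: c <- (a + 10)                {0,1,2,3,4,5,6,7,8,9,10,11,12,13,14,15,16,17,18,19,20,21,22,23,24,25,26,27,28,29,30,31}

Answer: 25 steps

c: 7,7,7,10,10,10,10,10,10,10,10,10,13,13,13,13,13,13,13,13,13,16,16,16,16,16,16,16,16,16,19,19
a: -3,-3,-3,0,0,0,0,0,0,0,0,0,3,3,3,3,3,3,3,3,3,6,6,6,6,6,6,6,6,6,9,9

steps = 25; useful = 536; efficiency = 536/800 = 67/100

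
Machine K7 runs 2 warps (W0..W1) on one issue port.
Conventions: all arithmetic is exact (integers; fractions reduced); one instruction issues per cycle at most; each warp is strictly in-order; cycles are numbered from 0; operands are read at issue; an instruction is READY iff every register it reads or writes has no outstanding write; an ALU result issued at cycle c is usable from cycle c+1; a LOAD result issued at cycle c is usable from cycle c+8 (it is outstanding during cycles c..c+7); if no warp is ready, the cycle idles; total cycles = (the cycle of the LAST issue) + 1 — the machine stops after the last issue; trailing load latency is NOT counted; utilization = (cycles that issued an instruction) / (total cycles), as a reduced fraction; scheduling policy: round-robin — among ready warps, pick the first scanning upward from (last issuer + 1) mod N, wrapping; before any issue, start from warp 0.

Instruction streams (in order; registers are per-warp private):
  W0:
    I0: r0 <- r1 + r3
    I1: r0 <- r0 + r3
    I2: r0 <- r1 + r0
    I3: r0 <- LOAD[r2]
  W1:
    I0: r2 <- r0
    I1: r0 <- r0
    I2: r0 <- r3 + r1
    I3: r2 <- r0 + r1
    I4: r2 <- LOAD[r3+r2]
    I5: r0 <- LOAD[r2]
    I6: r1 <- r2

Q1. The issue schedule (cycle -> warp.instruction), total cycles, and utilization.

cycle 0: W0.I0
cycle 1: W1.I0
cycle 2: W0.I1
cycle 3: W1.I1
cycle 4: W0.I2
cycle 5: W1.I2
cycle 6: W0.I3
cycle 7: W1.I3
cycle 8: W1.I4
cycle 9: idle
cycle 10: idle
cycle 11: idle
cycle 12: idle
cycle 13: idle
cycle 14: idle
cycle 15: idle
cycle 16: W1.I5
cycle 17: W1.I6

Answer: 18 cycles, utilization 11/18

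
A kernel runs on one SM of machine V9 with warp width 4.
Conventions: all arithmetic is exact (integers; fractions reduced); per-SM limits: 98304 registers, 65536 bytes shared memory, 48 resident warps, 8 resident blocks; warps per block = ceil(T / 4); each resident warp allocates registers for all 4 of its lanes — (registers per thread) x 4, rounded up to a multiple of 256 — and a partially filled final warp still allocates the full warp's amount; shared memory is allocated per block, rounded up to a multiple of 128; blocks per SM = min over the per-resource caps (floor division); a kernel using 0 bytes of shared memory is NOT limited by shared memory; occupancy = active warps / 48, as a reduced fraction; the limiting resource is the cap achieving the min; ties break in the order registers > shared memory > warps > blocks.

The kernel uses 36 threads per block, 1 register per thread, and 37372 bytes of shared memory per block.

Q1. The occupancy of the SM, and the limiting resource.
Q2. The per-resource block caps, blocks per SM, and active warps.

Answer: occupancy 3/16, limited by shared memory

registers: 42 blocks
shared memory: 1 block
warps: 5 blocks
blocks: 8 blocks

Answer: 1 block, 9 active warps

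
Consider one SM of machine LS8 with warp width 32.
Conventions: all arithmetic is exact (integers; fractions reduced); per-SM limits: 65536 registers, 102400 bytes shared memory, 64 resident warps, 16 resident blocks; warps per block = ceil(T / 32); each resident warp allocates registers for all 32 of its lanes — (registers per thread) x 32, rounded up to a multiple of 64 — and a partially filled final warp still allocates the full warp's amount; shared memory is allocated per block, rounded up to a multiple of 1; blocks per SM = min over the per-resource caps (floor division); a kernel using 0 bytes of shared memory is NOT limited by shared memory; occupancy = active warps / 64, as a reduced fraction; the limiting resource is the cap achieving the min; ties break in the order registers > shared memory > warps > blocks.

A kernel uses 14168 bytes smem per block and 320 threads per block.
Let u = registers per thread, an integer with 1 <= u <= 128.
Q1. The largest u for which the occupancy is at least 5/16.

Answer: u = 102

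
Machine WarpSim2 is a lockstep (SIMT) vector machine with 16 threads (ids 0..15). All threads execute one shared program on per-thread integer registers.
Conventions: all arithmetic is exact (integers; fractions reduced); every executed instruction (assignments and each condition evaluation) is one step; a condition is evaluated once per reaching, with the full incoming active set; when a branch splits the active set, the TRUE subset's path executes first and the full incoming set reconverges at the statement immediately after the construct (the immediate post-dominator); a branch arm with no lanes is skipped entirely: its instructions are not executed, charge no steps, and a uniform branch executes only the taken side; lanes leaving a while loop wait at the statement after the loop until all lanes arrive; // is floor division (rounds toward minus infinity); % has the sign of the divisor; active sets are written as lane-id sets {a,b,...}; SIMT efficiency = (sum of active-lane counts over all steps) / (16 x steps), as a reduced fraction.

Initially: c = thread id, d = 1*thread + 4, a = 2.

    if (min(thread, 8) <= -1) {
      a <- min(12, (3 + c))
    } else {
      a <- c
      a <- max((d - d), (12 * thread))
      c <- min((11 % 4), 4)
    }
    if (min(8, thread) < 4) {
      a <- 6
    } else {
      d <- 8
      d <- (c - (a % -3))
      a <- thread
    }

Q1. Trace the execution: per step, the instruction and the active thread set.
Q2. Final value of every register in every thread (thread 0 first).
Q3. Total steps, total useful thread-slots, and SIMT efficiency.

step 0: eval (min(thread, 8) <= -1)  {0,1,2,3,4,5,6,7,8,9,10,11,12,13,14,15}
step 1: a <- c                       {0,1,2,3,4,5,6,7,8,9,10,11,12,13,14,15}
step 2: a <- max((d - d), (12 * thread)) {0,1,2,3,4,5,6,7,8,9,10,11,12,13,14,15}
step 3: c <- min((11 % 4), 4)        {0,1,2,3,4,5,6,7,8,9,10,11,12,13,14,15}
step 4: eval (min(8, thread) < 4)    {0,1,2,3,4,5,6,7,8,9,10,11,12,13,14,15}
step 5: a <- 6                       {0,1,2,3}
step 6: d <- 8                       {4,5,6,7,8,9,10,11,12,13,14,15}
step 7: d <- (c - (a % -3))          {4,5,6,7,8,9,10,11,12,13,14,15}
step 8: a <- thread                  {4,5,6,7,8,9,10,11,12,13,14,15}

Answer: 9 steps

c: 3,3,3,3,3,3,3,3,3,3,3,3,3,3,3,3
d: 4,5,6,7,3,3,3,3,3,3,3,3,3,3,3,3
a: 6,6,6,6,4,5,6,7,8,9,10,11,12,13,14,15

steps = 9; useful = 120; efficiency = 120/144 = 5/6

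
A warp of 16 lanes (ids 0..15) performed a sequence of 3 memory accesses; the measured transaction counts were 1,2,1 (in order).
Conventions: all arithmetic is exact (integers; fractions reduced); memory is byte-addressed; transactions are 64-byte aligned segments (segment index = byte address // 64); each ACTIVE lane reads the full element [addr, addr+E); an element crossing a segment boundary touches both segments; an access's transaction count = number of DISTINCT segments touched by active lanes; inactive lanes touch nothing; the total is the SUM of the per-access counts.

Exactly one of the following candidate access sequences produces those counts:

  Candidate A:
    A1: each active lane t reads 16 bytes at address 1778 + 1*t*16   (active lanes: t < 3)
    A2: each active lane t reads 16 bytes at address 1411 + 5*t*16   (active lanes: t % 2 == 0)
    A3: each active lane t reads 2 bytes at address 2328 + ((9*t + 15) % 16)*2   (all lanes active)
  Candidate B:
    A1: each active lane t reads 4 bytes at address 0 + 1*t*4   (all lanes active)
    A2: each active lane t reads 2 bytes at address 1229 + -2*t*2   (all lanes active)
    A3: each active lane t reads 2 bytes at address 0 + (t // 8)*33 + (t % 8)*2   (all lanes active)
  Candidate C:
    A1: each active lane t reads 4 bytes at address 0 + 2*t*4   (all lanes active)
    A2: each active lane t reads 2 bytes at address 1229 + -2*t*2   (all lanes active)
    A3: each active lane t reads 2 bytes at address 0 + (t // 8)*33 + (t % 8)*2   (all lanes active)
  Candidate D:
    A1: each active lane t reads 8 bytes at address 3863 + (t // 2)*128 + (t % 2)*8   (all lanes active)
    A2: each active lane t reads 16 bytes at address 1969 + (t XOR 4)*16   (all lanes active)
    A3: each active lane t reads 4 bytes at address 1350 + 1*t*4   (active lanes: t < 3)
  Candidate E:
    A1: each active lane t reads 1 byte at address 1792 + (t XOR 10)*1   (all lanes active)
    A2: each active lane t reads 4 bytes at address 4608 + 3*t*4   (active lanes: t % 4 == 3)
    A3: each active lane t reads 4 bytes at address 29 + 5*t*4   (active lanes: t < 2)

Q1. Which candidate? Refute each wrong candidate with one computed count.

A: A1 gives 2 transactions, not 1
C: A1 gives 2 transactions, not 1
D: A1 gives 8 transactions, not 1
E: A2 gives 3 transactions, not 2
B: all counts match (1,2,1)

Answer: B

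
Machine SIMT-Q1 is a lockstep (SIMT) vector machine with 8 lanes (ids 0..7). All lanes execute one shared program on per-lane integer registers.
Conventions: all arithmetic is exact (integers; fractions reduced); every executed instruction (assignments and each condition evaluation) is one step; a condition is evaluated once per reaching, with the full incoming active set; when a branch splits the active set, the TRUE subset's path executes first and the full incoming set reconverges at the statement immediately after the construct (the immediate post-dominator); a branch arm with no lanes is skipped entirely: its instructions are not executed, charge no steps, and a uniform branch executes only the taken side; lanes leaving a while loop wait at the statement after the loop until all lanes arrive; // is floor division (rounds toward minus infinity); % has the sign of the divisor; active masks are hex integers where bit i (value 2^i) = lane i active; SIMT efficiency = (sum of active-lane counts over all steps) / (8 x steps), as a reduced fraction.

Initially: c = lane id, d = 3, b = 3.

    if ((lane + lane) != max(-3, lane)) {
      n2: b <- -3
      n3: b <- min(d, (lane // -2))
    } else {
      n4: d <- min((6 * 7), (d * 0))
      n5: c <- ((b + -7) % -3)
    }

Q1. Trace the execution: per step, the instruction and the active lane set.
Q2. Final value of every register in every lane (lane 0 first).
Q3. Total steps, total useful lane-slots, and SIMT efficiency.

step 0: eval ((lane + lane) != max(-3, lane)) 0xff
step 1: b <- -3                      0xfe
step 2: b <- min(d, (lane // -2))    0xfe
step 3: d <- min((6 * 7), (d * 0))   0x01
step 4: c <- ((b + -7) % -3)         0x01

Answer: 5 steps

c: -1,1,2,3,4,5,6,7
d: 0,3,3,3,3,3,3,3
b: 3,-1,-1,-2,-2,-3,-3,-4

steps = 5; useful = 24; efficiency = 24/40 = 3/5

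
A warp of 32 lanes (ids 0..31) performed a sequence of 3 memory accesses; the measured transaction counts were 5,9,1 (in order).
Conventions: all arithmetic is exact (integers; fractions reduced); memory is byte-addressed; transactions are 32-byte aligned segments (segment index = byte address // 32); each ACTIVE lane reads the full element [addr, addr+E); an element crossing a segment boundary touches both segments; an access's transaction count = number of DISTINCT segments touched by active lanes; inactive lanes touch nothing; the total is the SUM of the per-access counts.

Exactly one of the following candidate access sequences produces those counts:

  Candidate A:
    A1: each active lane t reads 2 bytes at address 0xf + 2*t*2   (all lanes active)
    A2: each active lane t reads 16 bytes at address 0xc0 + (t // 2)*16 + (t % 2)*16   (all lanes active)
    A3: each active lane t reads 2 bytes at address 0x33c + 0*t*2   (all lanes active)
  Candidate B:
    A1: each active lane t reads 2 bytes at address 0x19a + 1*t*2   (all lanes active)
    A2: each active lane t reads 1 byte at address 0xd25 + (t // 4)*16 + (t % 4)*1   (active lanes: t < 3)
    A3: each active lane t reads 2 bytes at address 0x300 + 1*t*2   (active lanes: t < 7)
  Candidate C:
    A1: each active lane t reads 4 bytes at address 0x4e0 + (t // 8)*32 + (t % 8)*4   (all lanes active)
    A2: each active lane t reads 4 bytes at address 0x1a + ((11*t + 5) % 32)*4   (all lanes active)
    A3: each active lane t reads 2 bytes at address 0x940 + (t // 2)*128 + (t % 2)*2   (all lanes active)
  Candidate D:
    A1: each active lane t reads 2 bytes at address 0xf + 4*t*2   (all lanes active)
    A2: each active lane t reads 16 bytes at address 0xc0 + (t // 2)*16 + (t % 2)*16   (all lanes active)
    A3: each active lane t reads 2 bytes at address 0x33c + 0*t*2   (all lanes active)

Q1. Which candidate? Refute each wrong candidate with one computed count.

B: A1 gives 3 transactions, not 5
C: A1 gives 4 transactions, not 5
D: A1 gives 9 transactions, not 5
A: all counts match (5,9,1)

Answer: A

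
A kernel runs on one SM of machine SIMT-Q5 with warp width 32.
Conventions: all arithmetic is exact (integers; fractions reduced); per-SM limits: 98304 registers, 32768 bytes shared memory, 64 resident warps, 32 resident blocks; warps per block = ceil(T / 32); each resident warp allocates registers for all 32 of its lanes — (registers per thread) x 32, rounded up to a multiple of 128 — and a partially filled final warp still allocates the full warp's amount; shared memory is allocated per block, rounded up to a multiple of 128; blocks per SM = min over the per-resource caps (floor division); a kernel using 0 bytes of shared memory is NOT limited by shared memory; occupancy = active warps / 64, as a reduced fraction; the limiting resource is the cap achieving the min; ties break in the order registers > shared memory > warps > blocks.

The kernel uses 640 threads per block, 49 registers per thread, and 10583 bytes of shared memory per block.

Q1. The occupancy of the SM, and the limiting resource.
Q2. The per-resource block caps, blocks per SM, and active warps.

Answer: occupancy 5/8, limited by registers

registers: 2 blocks
shared memory: 3 blocks
warps: 3 blocks
blocks: 32 blocks

Answer: 2 blocks, 40 active warps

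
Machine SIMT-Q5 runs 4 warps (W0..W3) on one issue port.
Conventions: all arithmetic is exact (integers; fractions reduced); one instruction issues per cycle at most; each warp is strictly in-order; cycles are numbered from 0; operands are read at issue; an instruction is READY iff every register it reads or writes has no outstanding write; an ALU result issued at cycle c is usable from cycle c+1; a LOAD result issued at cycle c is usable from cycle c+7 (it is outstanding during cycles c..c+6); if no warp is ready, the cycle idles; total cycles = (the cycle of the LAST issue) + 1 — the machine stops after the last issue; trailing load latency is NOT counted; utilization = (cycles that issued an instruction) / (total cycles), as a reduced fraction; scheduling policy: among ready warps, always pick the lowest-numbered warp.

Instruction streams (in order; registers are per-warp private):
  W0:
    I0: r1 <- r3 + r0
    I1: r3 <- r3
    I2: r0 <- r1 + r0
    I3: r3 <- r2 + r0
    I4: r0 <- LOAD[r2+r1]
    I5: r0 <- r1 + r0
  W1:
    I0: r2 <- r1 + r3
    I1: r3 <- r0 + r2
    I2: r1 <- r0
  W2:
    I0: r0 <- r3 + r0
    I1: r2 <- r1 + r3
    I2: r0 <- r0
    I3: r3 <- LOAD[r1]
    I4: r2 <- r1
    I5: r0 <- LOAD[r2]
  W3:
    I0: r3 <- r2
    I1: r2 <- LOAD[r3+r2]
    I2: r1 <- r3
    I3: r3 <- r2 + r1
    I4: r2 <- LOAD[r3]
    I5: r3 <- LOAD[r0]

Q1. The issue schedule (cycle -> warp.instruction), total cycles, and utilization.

cycle 0: W0.I0
cycle 1: W0.I1
cycle 2: W0.I2
cycle 3: W0.I3
cycle 4: W0.I4
cycle 5: W1.I0
cycle 6: W1.I1
cycle 7: W1.I2
cycle 8: W2.I0
cycle 9: W2.I1
cycle 10: W2.I2
cycle 11: W0.I5
cycle 12: W2.I3
cycle 13: W2.I4
cycle 14: W2.I5
cycle 15: W3.I0
cycle 16: W3.I1
cycle 17: W3.I2
cycle 18: idle
cycle 19: idle
cycle 20: idle
cycle 21: idle
cycle 22: idle
cycle 23: W3.I3
cycle 24: W3.I4
cycle 25: W3.I5

Answer: 26 cycles, utilization 21/26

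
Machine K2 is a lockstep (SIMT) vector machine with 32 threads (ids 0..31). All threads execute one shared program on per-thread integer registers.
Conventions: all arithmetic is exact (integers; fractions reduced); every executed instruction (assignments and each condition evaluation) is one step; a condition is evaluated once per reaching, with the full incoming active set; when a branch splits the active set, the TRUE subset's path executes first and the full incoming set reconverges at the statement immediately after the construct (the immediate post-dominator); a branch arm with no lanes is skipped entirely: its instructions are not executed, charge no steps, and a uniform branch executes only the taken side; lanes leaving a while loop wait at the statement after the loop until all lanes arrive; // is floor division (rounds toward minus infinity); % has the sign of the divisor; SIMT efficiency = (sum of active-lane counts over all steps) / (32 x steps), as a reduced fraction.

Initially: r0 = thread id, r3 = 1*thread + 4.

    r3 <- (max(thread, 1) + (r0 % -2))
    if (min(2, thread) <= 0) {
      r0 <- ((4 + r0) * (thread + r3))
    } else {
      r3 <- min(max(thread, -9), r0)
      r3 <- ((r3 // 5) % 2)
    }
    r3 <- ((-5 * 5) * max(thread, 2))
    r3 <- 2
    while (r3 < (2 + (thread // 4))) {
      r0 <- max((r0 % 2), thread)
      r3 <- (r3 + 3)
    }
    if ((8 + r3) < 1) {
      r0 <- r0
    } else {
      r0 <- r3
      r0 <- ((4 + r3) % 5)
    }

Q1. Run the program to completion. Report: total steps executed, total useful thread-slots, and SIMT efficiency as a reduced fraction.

Answer: 20 steps, 463 useful, 463/640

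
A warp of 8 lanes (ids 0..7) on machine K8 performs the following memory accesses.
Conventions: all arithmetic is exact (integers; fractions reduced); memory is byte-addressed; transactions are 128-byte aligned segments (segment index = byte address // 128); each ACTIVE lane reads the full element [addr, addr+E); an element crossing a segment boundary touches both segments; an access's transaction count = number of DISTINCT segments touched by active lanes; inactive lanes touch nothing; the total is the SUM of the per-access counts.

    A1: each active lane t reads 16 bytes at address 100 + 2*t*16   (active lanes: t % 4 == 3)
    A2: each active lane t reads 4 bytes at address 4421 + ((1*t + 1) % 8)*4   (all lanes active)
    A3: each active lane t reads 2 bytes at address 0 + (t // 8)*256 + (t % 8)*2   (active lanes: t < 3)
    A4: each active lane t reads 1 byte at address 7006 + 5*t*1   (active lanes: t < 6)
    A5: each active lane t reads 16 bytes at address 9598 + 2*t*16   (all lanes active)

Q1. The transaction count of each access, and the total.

A1: 2 transactions
A2: 1 transaction
A3: 1 transaction
A4: 1 transaction
A5: 3 transactions

Answer: 2,1,1,1,3; total 8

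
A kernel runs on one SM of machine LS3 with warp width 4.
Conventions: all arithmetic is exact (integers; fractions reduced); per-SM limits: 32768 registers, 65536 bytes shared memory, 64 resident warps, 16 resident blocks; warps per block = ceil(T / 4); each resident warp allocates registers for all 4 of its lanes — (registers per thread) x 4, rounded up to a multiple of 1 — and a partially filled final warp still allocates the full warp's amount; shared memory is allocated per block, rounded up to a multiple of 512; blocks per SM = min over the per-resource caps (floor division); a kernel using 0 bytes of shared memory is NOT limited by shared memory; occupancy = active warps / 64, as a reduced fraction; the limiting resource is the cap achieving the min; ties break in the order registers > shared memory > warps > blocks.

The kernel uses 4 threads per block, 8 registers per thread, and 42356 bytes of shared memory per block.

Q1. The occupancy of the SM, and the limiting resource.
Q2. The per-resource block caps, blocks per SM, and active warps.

Answer: occupancy 1/64, limited by shared memory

registers: 1024 blocks
shared memory: 1 block
warps: 64 blocks
blocks: 16 blocks

Answer: 1 block, 1 active warp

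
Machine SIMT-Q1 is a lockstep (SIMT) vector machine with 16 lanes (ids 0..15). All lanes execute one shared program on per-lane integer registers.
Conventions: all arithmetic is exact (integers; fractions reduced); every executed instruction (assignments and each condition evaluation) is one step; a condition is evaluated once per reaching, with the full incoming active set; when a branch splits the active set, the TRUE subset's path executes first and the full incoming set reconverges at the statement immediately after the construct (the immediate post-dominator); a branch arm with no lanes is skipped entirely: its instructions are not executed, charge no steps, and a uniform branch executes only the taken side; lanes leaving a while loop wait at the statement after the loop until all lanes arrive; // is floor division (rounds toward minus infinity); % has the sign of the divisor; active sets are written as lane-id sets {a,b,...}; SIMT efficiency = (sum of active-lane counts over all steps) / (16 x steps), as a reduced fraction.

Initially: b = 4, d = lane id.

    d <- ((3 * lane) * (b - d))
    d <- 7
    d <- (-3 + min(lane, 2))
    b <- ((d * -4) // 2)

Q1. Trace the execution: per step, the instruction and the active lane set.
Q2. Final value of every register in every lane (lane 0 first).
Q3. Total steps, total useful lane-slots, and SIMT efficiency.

step 0: d <- ((3 * lane) * (b - d))  {0,1,2,3,4,5,6,7,8,9,10,11,12,13,14,15}
step 1: d <- 7                       {0,1,2,3,4,5,6,7,8,9,10,11,12,13,14,15}
step 2: d <- (-3 + min(lane, 2))     {0,1,2,3,4,5,6,7,8,9,10,11,12,13,14,15}
step 3: b <- ((d * -4) // 2)         {0,1,2,3,4,5,6,7,8,9,10,11,12,13,14,15}

Answer: 4 steps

b: 6,4,2,2,2,2,2,2,2,2,2,2,2,2,2,2
d: -3,-2,-1,-1,-1,-1,-1,-1,-1,-1,-1,-1,-1,-1,-1,-1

steps = 4; useful = 64; efficiency = 64/64 = 1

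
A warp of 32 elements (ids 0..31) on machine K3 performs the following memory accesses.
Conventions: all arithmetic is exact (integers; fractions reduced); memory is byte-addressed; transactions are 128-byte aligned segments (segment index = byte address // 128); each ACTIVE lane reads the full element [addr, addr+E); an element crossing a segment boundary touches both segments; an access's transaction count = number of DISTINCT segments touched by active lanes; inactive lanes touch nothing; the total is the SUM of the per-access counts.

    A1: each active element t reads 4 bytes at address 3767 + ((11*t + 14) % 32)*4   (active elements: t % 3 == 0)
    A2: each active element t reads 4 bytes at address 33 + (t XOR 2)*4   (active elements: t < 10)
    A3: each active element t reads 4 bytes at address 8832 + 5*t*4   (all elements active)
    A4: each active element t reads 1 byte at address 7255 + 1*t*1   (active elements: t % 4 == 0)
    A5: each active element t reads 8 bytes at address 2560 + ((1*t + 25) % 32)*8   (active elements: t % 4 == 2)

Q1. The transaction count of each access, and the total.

A1: 2 transactions
A2: 1 transaction
A3: 5 transactions
A4: 1 transaction
A5: 2 transactions

Answer: 2,1,5,1,2; total 11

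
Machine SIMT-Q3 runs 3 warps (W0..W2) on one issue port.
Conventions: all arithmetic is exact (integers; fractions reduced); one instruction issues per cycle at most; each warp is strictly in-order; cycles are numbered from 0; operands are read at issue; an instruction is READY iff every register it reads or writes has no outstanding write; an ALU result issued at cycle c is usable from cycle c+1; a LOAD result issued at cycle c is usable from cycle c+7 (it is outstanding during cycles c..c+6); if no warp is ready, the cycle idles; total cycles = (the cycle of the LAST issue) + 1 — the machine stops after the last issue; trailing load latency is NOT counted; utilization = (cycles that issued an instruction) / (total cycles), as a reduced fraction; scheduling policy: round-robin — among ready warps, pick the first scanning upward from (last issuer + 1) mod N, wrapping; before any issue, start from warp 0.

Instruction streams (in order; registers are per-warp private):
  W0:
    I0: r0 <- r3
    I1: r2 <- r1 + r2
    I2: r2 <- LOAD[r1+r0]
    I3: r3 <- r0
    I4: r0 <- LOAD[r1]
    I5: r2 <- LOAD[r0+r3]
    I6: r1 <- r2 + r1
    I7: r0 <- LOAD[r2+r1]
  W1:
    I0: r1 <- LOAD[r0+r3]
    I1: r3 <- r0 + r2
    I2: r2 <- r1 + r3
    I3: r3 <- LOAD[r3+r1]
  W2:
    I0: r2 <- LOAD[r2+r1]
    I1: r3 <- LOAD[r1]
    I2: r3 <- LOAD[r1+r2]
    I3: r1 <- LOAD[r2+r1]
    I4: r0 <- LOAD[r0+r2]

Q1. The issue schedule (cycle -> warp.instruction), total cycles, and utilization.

cycle 0: W0.I0
cycle 1: W1.I0
cycle 2: W2.I0
cycle 3: W0.I1
cycle 4: W1.I1
cycle 5: W2.I1
cycle 6: W0.I2
cycle 7: W0.I3
cycle 8: W1.I2
cycle 9: W0.I4
cycle 10: W1.I3
cycle 11: idle
cycle 12: W2.I2
cycle 13: W2.I3
cycle 14: W2.I4
cycle 15: idle
cycle 16: W0.I5
cycle 17: idle
cycle 18: idle
cycle 19: idle
cycle 20: idle
cycle 21: idle
cycle 22: idle
cycle 23: W0.I6
cycle 24: W0.I7

Answer: 25 cycles, utilization 17/25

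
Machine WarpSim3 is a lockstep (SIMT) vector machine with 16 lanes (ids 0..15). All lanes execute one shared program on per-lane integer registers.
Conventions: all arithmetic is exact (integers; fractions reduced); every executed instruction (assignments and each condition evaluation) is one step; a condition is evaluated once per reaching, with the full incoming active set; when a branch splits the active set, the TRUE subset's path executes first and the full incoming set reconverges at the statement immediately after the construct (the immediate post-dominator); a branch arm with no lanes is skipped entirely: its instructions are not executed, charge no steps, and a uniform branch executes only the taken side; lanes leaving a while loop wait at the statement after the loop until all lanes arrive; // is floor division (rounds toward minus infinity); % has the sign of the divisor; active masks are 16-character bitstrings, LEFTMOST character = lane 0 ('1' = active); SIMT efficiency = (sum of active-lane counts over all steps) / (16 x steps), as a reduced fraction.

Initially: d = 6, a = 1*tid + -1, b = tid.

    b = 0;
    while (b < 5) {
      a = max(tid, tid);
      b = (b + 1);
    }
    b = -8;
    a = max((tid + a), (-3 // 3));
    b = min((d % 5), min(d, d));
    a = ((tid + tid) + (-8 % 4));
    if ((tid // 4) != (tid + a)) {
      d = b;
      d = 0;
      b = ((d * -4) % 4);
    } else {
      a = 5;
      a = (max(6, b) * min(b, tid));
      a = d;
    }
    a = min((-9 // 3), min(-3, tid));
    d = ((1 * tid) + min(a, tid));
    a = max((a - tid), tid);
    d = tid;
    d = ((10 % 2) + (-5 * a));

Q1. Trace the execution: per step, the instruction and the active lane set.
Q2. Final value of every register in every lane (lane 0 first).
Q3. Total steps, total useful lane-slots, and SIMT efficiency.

step 0: b <- 0                       1111111111111111
step 1: eval (b < 5)                 1111111111111111
step 2: a <- max(tid, tid)           1111111111111111
step 3: b <- (b + 1)                 1111111111111111
step 4: eval (b < 5)                 1111111111111111
step 5: a <- max(tid, tid)           1111111111111111
step 6: b <- (b + 1)                 1111111111111111
step 7: eval (b < 5)                 1111111111111111
step 8: a <- max(tid, tid)           1111111111111111
step 9: b <- (b + 1)                 1111111111111111
step 10: eval (b < 5)                 1111111111111111
step 11: a <- max(tid, tid)           1111111111111111
step 12: b <- (b + 1)                 1111111111111111
step 13: eval (b < 5)                 1111111111111111
step 14: a <- max(tid, tid)           1111111111111111
step 15: b <- (b + 1)                 1111111111111111
step 16: eval (b < 5)                 1111111111111111
step 17: b <- -8                      1111111111111111
step 18: a <- max((tid + a), (-3 // 3)) 1111111111111111
step 19: b <- min((d % 5), min(d, d)) 1111111111111111
step 20: a <- ((tid + tid) + (-8 % 4)) 1111111111111111
step 21: eval ((tid // 4) != (tid + a)) 1111111111111111
step 22: d <- b                       0111111111111111
step 23: d <- 0                       0111111111111111
step 24: b <- ((d * -4) % 4)          0111111111111111
step 25: a <- 5                       1000000000000000
step 26: a <- (max(6, b) * min(b, tid)) 1000000000000000
step 27: a <- d                       1000000000000000
step 28: a <- min((-9 // 3), min(-3, tid)) 1111111111111111
step 29: d <- ((1 * tid) + min(a, tid)) 1111111111111111
step 30: a <- max((a - tid), tid)     1111111111111111
step 31: d <- tid                     1111111111111111
step 32: d <- ((10 % 2) + (-5 * a))   1111111111111111

Answer: 33 steps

d: 0,-5,-10,-15,-20,-25,-30,-35,-40,-45,-50,-55,-60,-65,-70,-75
a: 0,1,2,3,4,5,6,7,8,9,10,11,12,13,14,15
b: 1,0,0,0,0,0,0,0,0,0,0,0,0,0,0,0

steps = 33; useful = 480; efficiency = 480/528 = 10/11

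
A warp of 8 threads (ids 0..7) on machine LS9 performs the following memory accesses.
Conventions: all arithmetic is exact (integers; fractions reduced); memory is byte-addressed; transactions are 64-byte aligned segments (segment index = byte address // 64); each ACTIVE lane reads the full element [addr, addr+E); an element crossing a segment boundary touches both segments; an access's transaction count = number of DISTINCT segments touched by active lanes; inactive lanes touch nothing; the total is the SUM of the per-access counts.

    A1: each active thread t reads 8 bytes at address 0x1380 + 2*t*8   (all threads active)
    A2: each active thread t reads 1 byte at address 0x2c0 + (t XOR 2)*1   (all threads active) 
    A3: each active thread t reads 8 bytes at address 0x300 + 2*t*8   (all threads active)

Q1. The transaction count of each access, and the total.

A1: 2 transactions
A2: 1 transaction
A3: 2 transactions

Answer: 2,1,2; total 5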